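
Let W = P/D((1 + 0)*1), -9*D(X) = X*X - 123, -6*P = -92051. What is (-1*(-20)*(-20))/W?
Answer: -97600/276153 ≈ -0.35343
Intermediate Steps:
P = 92051/6 (P = -⅙*(-92051) = 92051/6 ≈ 15342.)
D(X) = 41/3 - X²/9 (D(X) = -(X*X - 123)/9 = -(X² - 123)/9 = -(-123 + X²)/9 = 41/3 - X²/9)
W = 276153/244 (W = 92051/(6*(41/3 - (1 + 0)²/9)) = 92051/(6*(41/3 - 1²/9)) = 92051/(6*(41/3 - ⅑*1²)) = 92051/(6*(41/3 - ⅑*1)) = 92051/(6*(41/3 - ⅑)) = 92051/(6*(122/9)) = (92051/6)*(9/122) = 276153/244 ≈ 1131.8)
(-1*(-20)*(-20))/W = (-1*(-20)*(-20))/(276153/244) = (20*(-20))*(244/276153) = -400*244/276153 = -97600/276153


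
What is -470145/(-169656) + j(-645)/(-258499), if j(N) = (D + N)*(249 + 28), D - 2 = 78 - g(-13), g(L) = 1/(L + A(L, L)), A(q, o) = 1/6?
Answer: 3800729309541/1125634929496 ≈ 3.3765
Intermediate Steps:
A(q, o) = 1/6
g(L) = 1/(1/6 + L) (g(L) = 1/(L + 1/6) = 1/(1/6 + L))
D = 6166/77 (D = 2 + (78 - 6/(1 + 6*(-13))) = 2 + (78 - 6/(1 - 78)) = 2 + (78 - 6/(-77)) = 2 + (78 - 6*(-1)/77) = 2 + (78 - 1*(-6/77)) = 2 + (78 + 6/77) = 2 + 6012/77 = 6166/77 ≈ 80.078)
j(N) = 1707982/77 + 277*N (j(N) = (6166/77 + N)*(249 + 28) = (6166/77 + N)*277 = 1707982/77 + 277*N)
-470145/(-169656) + j(-645)/(-258499) = -470145/(-169656) + (1707982/77 + 277*(-645))/(-258499) = -470145*(-1/169656) + (1707982/77 - 178665)*(-1/258499) = 156715/56552 - 12049223/77*(-1/258499) = 156715/56552 + 12049223/19904423 = 3800729309541/1125634929496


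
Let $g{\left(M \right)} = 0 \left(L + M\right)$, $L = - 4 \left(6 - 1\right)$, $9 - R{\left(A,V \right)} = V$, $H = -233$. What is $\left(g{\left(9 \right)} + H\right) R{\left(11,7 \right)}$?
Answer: $-466$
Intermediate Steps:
$R{\left(A,V \right)} = 9 - V$
$L = -20$ ($L = \left(-4\right) 5 = -20$)
$g{\left(M \right)} = 0$ ($g{\left(M \right)} = 0 \left(-20 + M\right) = 0$)
$\left(g{\left(9 \right)} + H\right) R{\left(11,7 \right)} = \left(0 - 233\right) \left(9 - 7\right) = - 233 \left(9 - 7\right) = \left(-233\right) 2 = -466$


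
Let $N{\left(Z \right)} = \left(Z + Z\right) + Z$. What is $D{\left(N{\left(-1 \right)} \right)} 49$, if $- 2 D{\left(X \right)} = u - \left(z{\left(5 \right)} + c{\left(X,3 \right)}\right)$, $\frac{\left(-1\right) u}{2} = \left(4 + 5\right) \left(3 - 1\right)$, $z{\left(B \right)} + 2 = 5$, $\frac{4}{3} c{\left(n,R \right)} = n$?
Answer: $\frac{7203}{8} \approx 900.38$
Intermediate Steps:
$N{\left(Z \right)} = 3 Z$ ($N{\left(Z \right)} = 2 Z + Z = 3 Z$)
$c{\left(n,R \right)} = \frac{3 n}{4}$
$z{\left(B \right)} = 3$ ($z{\left(B \right)} = -2 + 5 = 3$)
$u = -36$ ($u = - 2 \left(4 + 5\right) \left(3 - 1\right) = - 2 \cdot 9 \cdot 2 = \left(-2\right) 18 = -36$)
$D{\left(X \right)} = \frac{39}{2} + \frac{3 X}{8}$ ($D{\left(X \right)} = - \frac{-36 - \left(3 + \frac{3 X}{4}\right)}{2} = - \frac{-39 - \frac{3 X}{4}}{2} = \frac{39}{2} + \frac{3 X}{8}$)
$D{\left(N{\left(-1 \right)} \right)} 49 = \left(\frac{39}{2} + \frac{3 \cdot 3 \left(-1\right)}{8}\right) 49 = \left(\frac{39}{2} + \frac{3}{8} \left(-3\right)\right) 49 = \left(\frac{39}{2} - \frac{9}{8}\right) 49 = \frac{147}{8} \cdot 49 = \frac{7203}{8}$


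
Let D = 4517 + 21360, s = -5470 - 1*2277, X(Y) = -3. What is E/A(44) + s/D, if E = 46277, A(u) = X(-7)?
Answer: -1197533170/77631 ≈ -15426.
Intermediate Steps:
A(u) = -3
s = -7747 (s = -5470 - 2277 = -7747)
D = 25877
E/A(44) + s/D = 46277/(-3) - 7747/25877 = 46277*(-⅓) - 7747*1/25877 = -46277/3 - 7747/25877 = -1197533170/77631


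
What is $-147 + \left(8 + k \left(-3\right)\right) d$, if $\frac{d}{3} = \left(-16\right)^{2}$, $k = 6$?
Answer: $-7827$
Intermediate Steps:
$d = 768$ ($d = 3 \left(-16\right)^{2} = 3 \cdot 256 = 768$)
$-147 + \left(8 + k \left(-3\right)\right) d = -147 + \left(8 + 6 \left(-3\right)\right) 768 = -147 + \left(8 - 18\right) 768 = -147 - 7680 = -7827$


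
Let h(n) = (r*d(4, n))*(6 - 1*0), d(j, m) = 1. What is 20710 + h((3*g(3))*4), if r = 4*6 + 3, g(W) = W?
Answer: 20872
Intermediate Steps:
r = 27 (r = 24 + 3 = 27)
h(n) = 162 (h(n) = (27*1)*(6 - 1*0) = 27*(6 + 0) = 27*6 = 162)
20710 + h((3*g(3))*4) = 20710 + 162 = 20872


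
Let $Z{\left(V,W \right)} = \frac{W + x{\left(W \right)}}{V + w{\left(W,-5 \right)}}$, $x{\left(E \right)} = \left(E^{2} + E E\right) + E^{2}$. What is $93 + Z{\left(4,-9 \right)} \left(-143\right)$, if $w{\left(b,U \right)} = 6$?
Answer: $- \frac{16266}{5} \approx -3253.2$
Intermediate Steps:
$x{\left(E \right)} = 3 E^{2}$ ($x{\left(E \right)} = \left(E^{2} + E^{2}\right) + E^{2} = 2 E^{2} + E^{2} = 3 E^{2}$)
$Z{\left(V,W \right)} = \frac{W + 3 W^{2}}{6 + V}$ ($Z{\left(V,W \right)} = \frac{W + 3 W^{2}}{V + 6} = \frac{W + 3 W^{2}}{6 + V}$)
$93 + Z{\left(4,-9 \right)} \left(-143\right) = 93 + - \frac{9 \left(1 + 3 \left(-9\right)\right)}{6 + 4} \left(-143\right) = 93 + - \frac{9 \left(1 - 27\right)}{10} \left(-143\right) = 93 + \left(-9\right) \frac{1}{10} \left(-26\right) \left(-143\right) = 93 + \frac{117}{5} \left(-143\right) = 93 - \frac{16731}{5} = - \frac{16266}{5}$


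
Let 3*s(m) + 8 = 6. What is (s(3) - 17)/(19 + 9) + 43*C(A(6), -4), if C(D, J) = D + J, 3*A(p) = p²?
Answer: 28843/84 ≈ 343.37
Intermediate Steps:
A(p) = p²/3
s(m) = -⅔ (s(m) = -8/3 + (⅓)*6 = -8/3 + 2 = -⅔)
(s(3) - 17)/(19 + 9) + 43*C(A(6), -4) = (-⅔ - 17)/(19 + 9) + 43*((⅓)*6² - 4) = -53/3/28 + 43*((⅓)*36 - 4) = -53/3*1/28 + 43*(12 - 4) = -53/84 + 43*8 = -53/84 + 344 = 28843/84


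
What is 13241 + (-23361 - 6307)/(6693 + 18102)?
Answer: 328280927/24795 ≈ 13240.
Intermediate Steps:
13241 + (-23361 - 6307)/(6693 + 18102) = 13241 - 29668/24795 = 328280927/24795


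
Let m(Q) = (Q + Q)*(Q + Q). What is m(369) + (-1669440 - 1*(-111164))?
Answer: -1013632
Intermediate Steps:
m(Q) = 4*Q² (m(Q) = (2*Q)*(2*Q) = 4*Q²)
m(369) + (-1669440 - 1*(-111164)) = 4*369² + (-1669440 - 1*(-111164)) = 4*136161 + (-1669440 + 111164) = 544644 - 1558276 = -1013632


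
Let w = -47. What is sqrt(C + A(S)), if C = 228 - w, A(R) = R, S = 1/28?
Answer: sqrt(53907)/14 ≈ 16.584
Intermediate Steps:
S = 1/28 ≈ 0.035714
C = 275 (C = 228 - 1*(-47) = 228 + 47 = 275)
sqrt(C + A(S)) = sqrt(275 + 1/28) = sqrt(7701/28) = sqrt(53907)/14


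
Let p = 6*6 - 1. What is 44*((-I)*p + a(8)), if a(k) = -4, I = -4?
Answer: 5984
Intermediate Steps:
p = 35 (p = 36 - 1 = 35)
44*((-I)*p + a(8)) = 44*(-1*(-4)*35 - 4) = 44*(4*35 - 4) = 44*(140 - 4) = 44*136 = 5984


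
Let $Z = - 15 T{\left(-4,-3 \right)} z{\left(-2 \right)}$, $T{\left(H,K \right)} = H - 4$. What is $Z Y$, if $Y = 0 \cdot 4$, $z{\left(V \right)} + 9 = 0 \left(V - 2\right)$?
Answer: $0$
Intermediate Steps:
$z{\left(V \right)} = -9$ ($z{\left(V \right)} = -9 + 0 \left(V - 2\right) = -9 + 0 \left(-2 + V\right) = -9 + 0 = -9$)
$T{\left(H,K \right)} = -4 + H$
$Y = 0$
$Z = -1080$ ($Z = - 15 \left(-4 - 4\right) \left(-9\right) = \left(-15\right) \left(-8\right) \left(-9\right) = 120 \left(-9\right) = -1080$)
$Z Y = \left(-1080\right) 0 = 0$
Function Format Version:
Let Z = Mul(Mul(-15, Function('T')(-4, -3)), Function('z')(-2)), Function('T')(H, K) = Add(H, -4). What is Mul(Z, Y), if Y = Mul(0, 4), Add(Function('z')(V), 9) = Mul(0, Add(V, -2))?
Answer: 0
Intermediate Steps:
Function('z')(V) = -9 (Function('z')(V) = Add(-9, Mul(0, Add(V, -2))) = Add(-9, Mul(0, Add(-2, V))) = Add(-9, 0) = -9)
Function('T')(H, K) = Add(-4, H)
Y = 0
Z = -1080 (Z = Mul(Mul(-15, Add(-4, -4)), -9) = Mul(Mul(-15, -8), -9) = Mul(120, -9) = -1080)
Mul(Z, Y) = Mul(-1080, 0) = 0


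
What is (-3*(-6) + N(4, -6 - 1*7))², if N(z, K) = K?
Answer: 25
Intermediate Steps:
(-3*(-6) + N(4, -6 - 1*7))² = (-3*(-6) + (-6 - 1*7))² = (18 + (-6 - 7))² = (18 - 13)² = 5² = 25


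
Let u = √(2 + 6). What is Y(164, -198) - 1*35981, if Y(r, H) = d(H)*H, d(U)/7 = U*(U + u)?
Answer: -54372725 + 548856*√2 ≈ -5.3597e+7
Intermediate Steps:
u = 2*√2 (u = √8 = 2*√2 ≈ 2.8284)
d(U) = 7*U*(U + 2*√2) (d(U) = 7*(U*(U + 2*√2)) = 7*U*(U + 2*√2))
Y(r, H) = 7*H²*(H + 2*√2) (Y(r, H) = (7*H*(H + 2*√2))*H = 7*H²*(H + 2*√2))
Y(164, -198) - 1*35981 = 7*(-198)²*(-198 + 2*√2) - 1*35981 = 7*39204*(-198 + 2*√2) - 35981 = (-54336744 + 548856*√2) - 35981 = -54372725 + 548856*√2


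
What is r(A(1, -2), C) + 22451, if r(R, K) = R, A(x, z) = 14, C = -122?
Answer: 22465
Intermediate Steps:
r(A(1, -2), C) + 22451 = 14 + 22451 = 22465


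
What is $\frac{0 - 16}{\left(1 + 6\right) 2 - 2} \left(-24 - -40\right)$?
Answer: $- \frac{64}{3} \approx -21.333$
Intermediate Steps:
$\frac{0 - 16}{\left(1 + 6\right) 2 - 2} \left(-24 - -40\right) = - \frac{16}{7 \cdot 2 - 2} \left(-24 + 40\right) = - \frac{16}{14 - 2} \cdot 16 = - \frac{16}{12} \cdot 16 = \left(-16\right) \frac{1}{12} \cdot 16 = \left(- \frac{4}{3}\right) 16 = - \frac{64}{3}$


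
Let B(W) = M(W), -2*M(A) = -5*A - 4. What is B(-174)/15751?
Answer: -433/15751 ≈ -0.027490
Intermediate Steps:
M(A) = 2 + 5*A/2 (M(A) = -(-5*A - 4)/2 = -(-4 - 5*A)/2 = 2 + 5*A/2)
B(W) = 2 + 5*W/2
B(-174)/15751 = (2 + (5/2)*(-174))/15751 = (2 - 435)*(1/15751) = -433*1/15751 = -433/15751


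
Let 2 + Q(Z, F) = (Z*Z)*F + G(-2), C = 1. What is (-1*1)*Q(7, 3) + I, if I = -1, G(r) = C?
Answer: -147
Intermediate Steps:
G(r) = 1
Q(Z, F) = -1 + F*Z**2 (Q(Z, F) = -2 + ((Z*Z)*F + 1) = -2 + (Z**2*F + 1) = -2 + (F*Z**2 + 1) = -2 + (1 + F*Z**2) = -1 + F*Z**2)
(-1*1)*Q(7, 3) + I = (-1*1)*(-1 + 3*7**2) - 1 = -(-1 + 3*49) - 1 = -(-1 + 147) - 1 = -1*146 - 1 = -146 - 1 = -147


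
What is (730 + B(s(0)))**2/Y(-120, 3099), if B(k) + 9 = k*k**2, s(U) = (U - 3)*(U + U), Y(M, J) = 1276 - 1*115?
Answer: 519841/1161 ≈ 447.75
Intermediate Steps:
Y(M, J) = 1161 (Y(M, J) = 1276 - 115 = 1161)
s(U) = 2*U*(-3 + U) (s(U) = (-3 + U)*(2*U) = 2*U*(-3 + U))
B(k) = -9 + k**3 (B(k) = -9 + k*k**2 = -9 + k**3)
(730 + B(s(0)))**2/Y(-120, 3099) = (730 + (-9 + (2*0*(-3 + 0))**3))**2/1161 = (730 + (-9 + (2*0*(-3))**3))**2*(1/1161) = (730 + (-9 + 0**3))**2*(1/1161) = (730 + (-9 + 0))**2*(1/1161) = (730 - 9)**2*(1/1161) = 721**2*(1/1161) = 519841*(1/1161) = 519841/1161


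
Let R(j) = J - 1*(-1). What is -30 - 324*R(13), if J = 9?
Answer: -3270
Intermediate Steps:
R(j) = 10 (R(j) = 9 - 1*(-1) = 9 + 1 = 10)
-30 - 324*R(13) = -30 - 324*10 = -30 - 3240 = -3270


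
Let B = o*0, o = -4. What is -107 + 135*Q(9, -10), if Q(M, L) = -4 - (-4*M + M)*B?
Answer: -647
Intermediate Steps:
B = 0 (B = -4*0 = 0)
Q(M, L) = -4 (Q(M, L) = -4 - (-4*M + M)*0 = -4 - (-3*M)*0 = -4 - 1*0 = -4 + 0 = -4)
-107 + 135*Q(9, -10) = -107 + 135*(-4) = -107 - 540 = -647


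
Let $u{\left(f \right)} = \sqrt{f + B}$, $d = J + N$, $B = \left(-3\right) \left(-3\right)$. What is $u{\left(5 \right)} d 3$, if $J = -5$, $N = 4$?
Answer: $- 3 \sqrt{14} \approx -11.225$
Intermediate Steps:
$B = 9$
$d = -1$ ($d = -5 + 4 = -1$)
$u{\left(f \right)} = \sqrt{9 + f}$ ($u{\left(f \right)} = \sqrt{f + 9} = \sqrt{9 + f}$)
$u{\left(5 \right)} d 3 = \sqrt{9 + 5} \left(-1\right) 3 = \sqrt{14} \left(-1\right) 3 = - \sqrt{14} \cdot 3 = - 3 \sqrt{14}$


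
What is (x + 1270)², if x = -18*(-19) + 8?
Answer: 2624400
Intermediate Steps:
x = 350 (x = 342 + 8 = 350)
(x + 1270)² = (350 + 1270)² = 1620² = 2624400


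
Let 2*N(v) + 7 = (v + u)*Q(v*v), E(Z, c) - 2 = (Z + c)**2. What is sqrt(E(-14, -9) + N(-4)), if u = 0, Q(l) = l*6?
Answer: sqrt(1342)/2 ≈ 18.317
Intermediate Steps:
Q(l) = 6*l
E(Z, c) = 2 + (Z + c)**2
N(v) = -7/2 + 3*v**3 (N(v) = -7/2 + ((v + 0)*(6*(v*v)))/2 = -7/2 + (v*(6*v**2))/2 = -7/2 + (6*v**3)/2 = -7/2 + 3*v**3)
sqrt(E(-14, -9) + N(-4)) = sqrt((2 + (-14 - 9)**2) + (-7/2 + 3*(-4)**3)) = sqrt((2 + (-23)**2) + (-7/2 + 3*(-64))) = sqrt((2 + 529) + (-7/2 - 192)) = sqrt(531 - 391/2) = sqrt(671/2) = sqrt(1342)/2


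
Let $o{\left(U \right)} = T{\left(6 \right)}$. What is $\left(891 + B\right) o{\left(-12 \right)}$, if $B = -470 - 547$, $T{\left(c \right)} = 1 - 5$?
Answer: $504$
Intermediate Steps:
$T{\left(c \right)} = -4$ ($T{\left(c \right)} = 1 - 5 = -4$)
$o{\left(U \right)} = -4$
$B = -1017$
$\left(891 + B\right) o{\left(-12 \right)} = \left(891 - 1017\right) \left(-4\right) = \left(-126\right) \left(-4\right) = 504$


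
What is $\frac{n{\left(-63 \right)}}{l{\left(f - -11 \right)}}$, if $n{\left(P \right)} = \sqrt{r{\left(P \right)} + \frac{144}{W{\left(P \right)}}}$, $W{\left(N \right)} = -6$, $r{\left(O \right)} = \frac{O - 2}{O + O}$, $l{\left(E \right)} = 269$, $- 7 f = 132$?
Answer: $\frac{i \sqrt{41426}}{11298} \approx 0.018015 i$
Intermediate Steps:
$f = - \frac{132}{7}$ ($f = \left(- \frac{1}{7}\right) 132 = - \frac{132}{7} \approx -18.857$)
$r{\left(O \right)} = \frac{-2 + O}{2 O}$
$n{\left(P \right)} = \sqrt{-24 + \frac{-2 + P}{2 P}}$ ($n{\left(P \right)} = \sqrt{\frac{-2 + P}{2 P} + \frac{144}{-6}} = \sqrt{\frac{-2 + P}{2 P} + 144 \left(- \frac{1}{6}\right)} = \sqrt{\frac{-2 + P}{2 P} - 24} = \sqrt{-24 + \frac{-2 + P}{2 P}}$)
$\frac{n{\left(-63 \right)}}{l{\left(f - -11 \right)}} = \frac{\frac{1}{2} \sqrt{-94 - \frac{4}{-63}}}{269} = \frac{\sqrt{-94 - - \frac{4}{63}}}{2} \cdot \frac{1}{269} = \frac{\sqrt{-94 + \frac{4}{63}}}{2} \cdot \frac{1}{269} = \frac{\sqrt{- \frac{5918}{63}}}{2} \cdot \frac{1}{269} = \frac{\frac{1}{21} i \sqrt{41426}}{2} \cdot \frac{1}{269} = \frac{i \sqrt{41426}}{42} \cdot \frac{1}{269} = \frac{i \sqrt{41426}}{11298}$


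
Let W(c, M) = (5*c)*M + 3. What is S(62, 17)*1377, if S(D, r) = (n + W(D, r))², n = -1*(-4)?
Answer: 38344945833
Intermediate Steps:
W(c, M) = 3 + 5*M*c (W(c, M) = 5*M*c + 3 = 3 + 5*M*c)
n = 4
S(D, r) = (7 + 5*D*r)² (S(D, r) = (4 + (3 + 5*r*D))² = (4 + (3 + 5*D*r))² = (7 + 5*D*r)²)
S(62, 17)*1377 = (7 + 5*62*17)²*1377 = (7 + 5270)²*1377 = 5277²*1377 = 27846729*1377 = 38344945833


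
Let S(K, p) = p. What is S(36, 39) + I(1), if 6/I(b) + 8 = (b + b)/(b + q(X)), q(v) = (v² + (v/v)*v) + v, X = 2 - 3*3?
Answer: 5469/143 ≈ 38.245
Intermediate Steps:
X = -7 (X = 2 - 9 = -7)
q(v) = v² + 2*v (q(v) = (v² + 1*v) + v = (v² + v) + v = (v + v²) + v = v² + 2*v)
I(b) = 6/(-8 + 2*b/(35 + b)) (I(b) = 6/(-8 + (b + b)/(b - 7*(2 - 7))) = 6/(-8 + (2*b)/(b - 7*(-5))) = 6/(-8 + (2*b)/(b + 35)) = 6/(-8 + (2*b)/(35 + b)) = 6/(-8 + 2*b/(35 + b)))
S(36, 39) + I(1) = 39 + 3*(-35 - 1*1)/(140 + 3*1) = 39 + 3*(-35 - 1)/(140 + 3) = 39 + 3*(-36)/143 = 39 + 3*(1/143)*(-36) = 39 - 108/143 = 5469/143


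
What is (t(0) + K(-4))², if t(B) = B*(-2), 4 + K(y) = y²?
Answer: 144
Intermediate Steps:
K(y) = -4 + y²
t(B) = -2*B
(t(0) + K(-4))² = (-2*0 + (-4 + (-4)²))² = (0 + (-4 + 16))² = (0 + 12)² = 12² = 144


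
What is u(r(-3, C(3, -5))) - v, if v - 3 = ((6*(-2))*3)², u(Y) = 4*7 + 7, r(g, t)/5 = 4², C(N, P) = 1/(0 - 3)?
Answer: -1264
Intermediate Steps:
C(N, P) = -⅓ (C(N, P) = 1/(-3) = -⅓)
r(g, t) = 80 (r(g, t) = 5*4² = 5*16 = 80)
u(Y) = 35 (u(Y) = 28 + 7 = 35)
v = 1299 (v = 3 + ((6*(-2))*3)² = 3 + (-12*3)² = 3 + (-36)² = 3 + 1296 = 1299)
u(r(-3, C(3, -5))) - v = 35 - 1*1299 = 35 - 1299 = -1264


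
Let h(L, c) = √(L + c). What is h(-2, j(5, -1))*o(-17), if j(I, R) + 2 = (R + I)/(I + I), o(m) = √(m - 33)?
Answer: -6*√5 ≈ -13.416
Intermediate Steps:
o(m) = √(-33 + m)
j(I, R) = -2 + (I + R)/(2*I) (j(I, R) = -2 + (R + I)/(I + I) = -2 + (I + R)/((2*I)) = -2 + (I + R)*(1/(2*I)) = -2 + (I + R)/(2*I))
h(-2, j(5, -1))*o(-17) = √(-2 + (½)*(-1 - 3*5)/5)*√(-33 - 17) = √(-2 + (½)*(⅕)*(-1 - 15))*√(-50) = √(-2 + (½)*(⅕)*(-16))*(5*I*√2) = √(-2 - 8/5)*(5*I*√2) = √(-18/5)*(5*I*√2) = (3*I*√10/5)*(5*I*√2) = -6*√5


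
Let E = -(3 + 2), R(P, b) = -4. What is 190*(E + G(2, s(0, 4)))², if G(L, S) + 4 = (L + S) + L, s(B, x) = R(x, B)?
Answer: 15390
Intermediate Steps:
s(B, x) = -4
G(L, S) = -4 + S + 2*L (G(L, S) = -4 + ((L + S) + L) = -4 + (S + 2*L) = -4 + S + 2*L)
E = -5 (E = -1*5 = -5)
190*(E + G(2, s(0, 4)))² = 190*(-5 + (-4 - 4 + 2*2))² = 190*(-5 + (-4 - 4 + 4))² = 190*(-5 - 4)² = 190*(-9)² = 190*81 = 15390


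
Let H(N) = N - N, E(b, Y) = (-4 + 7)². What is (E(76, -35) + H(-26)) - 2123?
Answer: -2114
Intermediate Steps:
E(b, Y) = 9 (E(b, Y) = 3² = 9)
H(N) = 0
(E(76, -35) + H(-26)) - 2123 = (9 + 0) - 2123 = 9 - 2123 = -2114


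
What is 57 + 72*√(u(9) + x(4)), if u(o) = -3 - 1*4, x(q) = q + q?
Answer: 129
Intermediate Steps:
x(q) = 2*q
u(o) = -7 (u(o) = -3 - 4 = -7)
57 + 72*√(u(9) + x(4)) = 57 + 72*√(-7 + 2*4) = 57 + 72*√(-7 + 8) = 57 + 72*√1 = 57 + 72*1 = 57 + 72 = 129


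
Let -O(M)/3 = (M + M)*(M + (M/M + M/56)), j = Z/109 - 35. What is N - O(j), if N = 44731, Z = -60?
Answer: 17377285183/332668 ≈ 52236.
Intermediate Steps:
j = -3875/109 (j = -60/109 - 35 = -3875/109 ≈ -35.550)
O(M) = -6*M*(1 + 57*M/56) (O(M) = -3*(M + M)*(M + (M/M + M/56)) = -3*2*M*(M + (1 + M*(1/56))) = -3*2*M*(M + (1 + M/56)) = -3*2*M*(1 + 57*M/56) = -6*M*(1 + 57*M/56))
N - O(j) = 44731 - (-3)*(-3875)*(56 + 57*(-3875/109))/(28*109) = 44731 - (-3)*(-3875)*(56 - 220875/109)/(28*109) = 44731 - (-3)*(-3875)*(-214771)/(28*109*109) = 44731 - 1*(-2496712875/332668) = 44731 + 2496712875/332668 = 17377285183/332668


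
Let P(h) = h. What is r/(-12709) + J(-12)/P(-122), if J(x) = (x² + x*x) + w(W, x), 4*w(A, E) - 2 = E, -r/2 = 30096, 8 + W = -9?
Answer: 7430009/3100996 ≈ 2.3960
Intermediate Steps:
W = -17 (W = -8 - 9 = -17)
r = -60192 (r = -2*30096 = -60192)
w(A, E) = ½ + E/4
J(x) = ½ + 2*x² + x/4 (J(x) = (x² + x*x) + (½ + x/4) = (x² + x²) + (½ + x/4) = 2*x² + (½ + x/4) = ½ + 2*x² + x/4)
r/(-12709) + J(-12)/P(-122) = -60192/(-12709) + (½ + 2*(-12)² + (¼)*(-12))/(-122) = -60192*(-1/12709) + (½ + 2*144 - 3)*(-1/122) = 60192/12709 + (½ + 288 - 3)*(-1/122) = 60192/12709 + (571/2)*(-1/122) = 60192/12709 - 571/244 = 7430009/3100996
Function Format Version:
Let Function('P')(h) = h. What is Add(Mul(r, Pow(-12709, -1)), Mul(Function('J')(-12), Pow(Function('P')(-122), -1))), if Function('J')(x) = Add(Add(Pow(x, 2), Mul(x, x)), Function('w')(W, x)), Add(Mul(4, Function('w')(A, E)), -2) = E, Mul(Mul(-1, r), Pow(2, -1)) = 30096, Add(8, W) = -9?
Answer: Rational(7430009, 3100996) ≈ 2.3960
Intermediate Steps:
W = -17 (W = Add(-8, -9) = -17)
r = -60192 (r = Mul(-2, 30096) = -60192)
Function('w')(A, E) = Add(Rational(1, 2), Mul(Rational(1, 4), E))
Function('J')(x) = Add(Rational(1, 2), Mul(2, Pow(x, 2)), Mul(Rational(1, 4), x)) (Function('J')(x) = Add(Add(Pow(x, 2), Mul(x, x)), Add(Rational(1, 2), Mul(Rational(1, 4), x))) = Add(Add(Pow(x, 2), Pow(x, 2)), Add(Rational(1, 2), Mul(Rational(1, 4), x))) = Add(Mul(2, Pow(x, 2)), Add(Rational(1, 2), Mul(Rational(1, 4), x))) = Add(Rational(1, 2), Mul(2, Pow(x, 2)), Mul(Rational(1, 4), x)))
Add(Mul(r, Pow(-12709, -1)), Mul(Function('J')(-12), Pow(Function('P')(-122), -1))) = Add(Mul(-60192, Pow(-12709, -1)), Mul(Add(Rational(1, 2), Mul(2, Pow(-12, 2)), Mul(Rational(1, 4), -12)), Pow(-122, -1))) = Add(Mul(-60192, Rational(-1, 12709)), Mul(Add(Rational(1, 2), Mul(2, 144), -3), Rational(-1, 122))) = Add(Rational(60192, 12709), Mul(Add(Rational(1, 2), 288, -3), Rational(-1, 122))) = Add(Rational(60192, 12709), Mul(Rational(571, 2), Rational(-1, 122))) = Add(Rational(60192, 12709), Rational(-571, 244)) = Rational(7430009, 3100996)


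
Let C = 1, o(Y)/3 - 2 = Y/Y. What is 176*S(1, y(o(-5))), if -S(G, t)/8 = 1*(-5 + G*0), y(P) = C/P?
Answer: 7040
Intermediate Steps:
o(Y) = 9 (o(Y) = 6 + 3*(Y/Y) = 6 + 3*1 = 6 + 3 = 9)
y(P) = 1/P
S(G, t) = 40 (S(G, t) = -8*(-5 + G*0) = -8*(-5 + 0) = -8*(-5) = 40)
176*S(1, y(o(-5))) = 176*40 = 7040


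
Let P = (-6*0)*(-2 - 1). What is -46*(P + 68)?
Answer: -3128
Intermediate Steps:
P = 0 (P = 0*(-3) = 0)
-46*(P + 68) = -46*(0 + 68) = -46*68 = -3128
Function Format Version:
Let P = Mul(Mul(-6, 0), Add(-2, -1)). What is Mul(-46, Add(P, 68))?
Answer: -3128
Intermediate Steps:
P = 0 (P = Mul(0, -3) = 0)
Mul(-46, Add(P, 68)) = Mul(-46, Add(0, 68)) = Mul(-46, 68) = -3128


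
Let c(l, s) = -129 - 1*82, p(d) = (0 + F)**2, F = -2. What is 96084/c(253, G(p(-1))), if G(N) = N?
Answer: -96084/211 ≈ -455.37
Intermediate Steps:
p(d) = 4 (p(d) = (0 - 2)**2 = (-2)**2 = 4)
c(l, s) = -211 (c(l, s) = -129 - 82 = -211)
96084/c(253, G(p(-1))) = 96084/(-211) = 96084*(-1/211) = -96084/211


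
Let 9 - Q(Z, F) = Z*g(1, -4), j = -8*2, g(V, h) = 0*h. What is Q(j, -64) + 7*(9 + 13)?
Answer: 163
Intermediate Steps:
g(V, h) = 0
j = -16
Q(Z, F) = 9 (Q(Z, F) = 9 - Z*0 = 9 - 1*0 = 9 + 0 = 9)
Q(j, -64) + 7*(9 + 13) = 9 + 7*(9 + 13) = 9 + 7*22 = 9 + 154 = 163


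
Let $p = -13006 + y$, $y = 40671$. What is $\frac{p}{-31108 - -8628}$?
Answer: $- \frac{5533}{4496} \approx -1.2306$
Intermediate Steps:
$p = 27665$ ($p = -13006 + 40671 = 27665$)
$\frac{p}{-31108 - -8628} = \frac{27665}{-31108 - -8628} = \frac{27665}{-31108 + 8628} = \frac{27665}{-22480} = 27665 \left(- \frac{1}{22480}\right) = - \frac{5533}{4496}$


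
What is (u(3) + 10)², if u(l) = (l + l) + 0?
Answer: 256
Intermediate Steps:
u(l) = 2*l (u(l) = 2*l + 0 = 2*l)
(u(3) + 10)² = (2*3 + 10)² = (6 + 10)² = 16² = 256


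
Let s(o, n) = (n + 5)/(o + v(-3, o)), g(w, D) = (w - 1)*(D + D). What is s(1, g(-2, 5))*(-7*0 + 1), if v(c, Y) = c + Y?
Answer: 25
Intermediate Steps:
v(c, Y) = Y + c
g(w, D) = 2*D*(-1 + w) (g(w, D) = (-1 + w)*(2*D) = 2*D*(-1 + w))
s(o, n) = (5 + n)/(-3 + 2*o) (s(o, n) = (n + 5)/(o + (o - 3)) = (5 + n)/(o + (-3 + o)) = (5 + n)/(-3 + 2*o))
s(1, g(-2, 5))*(-7*0 + 1) = ((5 + 2*5*(-1 - 2))/(-3 + 2*1))*(-7*0 + 1) = ((5 + 2*5*(-3))/(-3 + 2))*(0 + 1) = ((5 - 30)/(-1))*1 = -1*(-25)*1 = 25*1 = 25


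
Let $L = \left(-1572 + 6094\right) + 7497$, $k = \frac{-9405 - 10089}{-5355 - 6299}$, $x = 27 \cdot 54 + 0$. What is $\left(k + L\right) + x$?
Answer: $\frac{78540226}{5827} \approx 13479.0$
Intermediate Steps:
$x = 1458$ ($x = 1458 + 0 = 1458$)
$k = \frac{9747}{5827}$ ($k = - \frac{19494}{-11654} = \left(-19494\right) \left(- \frac{1}{11654}\right) = \frac{9747}{5827} \approx 1.6727$)
$L = 12019$ ($L = 4522 + 7497 = 12019$)
$\left(k + L\right) + x = \left(\frac{9747}{5827} + 12019\right) + 1458 = \frac{70044460}{5827} + 1458 = \frac{78540226}{5827}$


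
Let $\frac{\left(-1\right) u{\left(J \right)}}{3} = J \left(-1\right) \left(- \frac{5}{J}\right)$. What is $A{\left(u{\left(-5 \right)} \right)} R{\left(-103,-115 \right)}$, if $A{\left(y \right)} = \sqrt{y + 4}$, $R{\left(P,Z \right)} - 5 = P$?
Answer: $- 98 i \sqrt{11} \approx - 325.03 i$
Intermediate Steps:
$R{\left(P,Z \right)} = 5 + P$
$u{\left(J \right)} = -15$ ($u{\left(J \right)} = - 3 J \left(-1\right) \left(- \frac{5}{J}\right) = - 3 - J \left(- \frac{5}{J}\right) = \left(-3\right) 5 = -15$)
$A{\left(y \right)} = \sqrt{4 + y}$
$A{\left(u{\left(-5 \right)} \right)} R{\left(-103,-115 \right)} = \sqrt{4 - 15} \left(5 - 103\right) = \sqrt{-11} \left(-98\right) = i \sqrt{11} \left(-98\right) = - 98 i \sqrt{11}$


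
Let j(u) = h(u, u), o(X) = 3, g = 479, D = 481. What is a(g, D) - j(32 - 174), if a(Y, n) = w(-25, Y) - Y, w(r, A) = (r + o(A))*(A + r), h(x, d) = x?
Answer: -10325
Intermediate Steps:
j(u) = u
w(r, A) = (3 + r)*(A + r) (w(r, A) = (r + 3)*(A + r) = (3 + r)*(A + r))
a(Y, n) = 550 - 23*Y (a(Y, n) = ((-25)² + 3*Y + 3*(-25) + Y*(-25)) - Y = (625 + 3*Y - 75 - 25*Y) - Y = (550 - 22*Y) - Y = 550 - 23*Y)
a(g, D) - j(32 - 174) = (550 - 23*479) - (32 - 174) = (550 - 11017) - 1*(-142) = -10467 + 142 = -10325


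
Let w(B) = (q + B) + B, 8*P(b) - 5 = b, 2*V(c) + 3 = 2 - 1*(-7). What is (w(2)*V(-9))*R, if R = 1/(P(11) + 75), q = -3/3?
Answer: 9/77 ≈ 0.11688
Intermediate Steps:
V(c) = 3 (V(c) = -3/2 + (2 - 1*(-7))/2 = -3/2 + (2 + 7)/2 = -3/2 + (1/2)*9 = -3/2 + 9/2 = 3)
q = -1 (q = -3*1/3 = -1)
P(b) = 5/8 + b/8
R = 1/77 (R = 1/((5/8 + (1/8)*11) + 75) = 1/((5/8 + 11/8) + 75) = 1/(2 + 75) = 1/77 ≈ 0.012987)
w(B) = -1 + 2*B (w(B) = (-1 + B) + B = -1 + 2*B)
(w(2)*V(-9))*R = ((-1 + 2*2)*3)*(1/77) = ((-1 + 4)*3)*(1/77) = (3*3)*(1/77) = 9*(1/77) = 9/77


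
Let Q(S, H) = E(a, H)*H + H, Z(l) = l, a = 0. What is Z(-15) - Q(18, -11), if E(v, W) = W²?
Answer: 1327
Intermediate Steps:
Q(S, H) = H + H³ (Q(S, H) = H²*H + H = H³ + H = H + H³)
Z(-15) - Q(18, -11) = -15 - (-11 + (-11)³) = -15 - (-11 - 1331) = -15 - 1*(-1342) = -15 + 1342 = 1327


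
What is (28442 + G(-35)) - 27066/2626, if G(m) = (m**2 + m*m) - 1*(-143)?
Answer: 3133494/101 ≈ 31025.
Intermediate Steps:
G(m) = 143 + 2*m**2 (G(m) = (m**2 + m**2) + 143 = 2*m**2 + 143 = 143 + 2*m**2)
(28442 + G(-35)) - 27066/2626 = (28442 + (143 + 2*(-35)**2)) - 27066/2626 = (28442 + (143 + 2*1225)) - 27066*1/2626 = (28442 + (143 + 2450)) - 1041/101 = (28442 + 2593) - 1041/101 = 31035 - 1041/101 = 3133494/101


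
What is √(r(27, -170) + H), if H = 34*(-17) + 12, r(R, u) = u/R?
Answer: 2*I*√11589/9 ≈ 23.923*I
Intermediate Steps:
H = -566 (H = -578 + 12 = -566)
√(r(27, -170) + H) = √(-170/27 - 566) = √(-15452/27) = 2*I*√11589/9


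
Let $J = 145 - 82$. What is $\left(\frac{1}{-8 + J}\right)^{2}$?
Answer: $\frac{1}{3025} \approx 0.00033058$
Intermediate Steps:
$J = 63$ ($J = 145 - 82 = 63$)
$\left(\frac{1}{-8 + J}\right)^{2} = \left(\frac{1}{-8 + 63}\right)^{2} = \left(\frac{1}{55}\right)^{2} = \frac{1}{3025}$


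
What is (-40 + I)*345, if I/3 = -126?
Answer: -144210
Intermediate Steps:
I = -378 (I = 3*(-126) = -378)
(-40 + I)*345 = (-40 - 378)*345 = -418*345 = -144210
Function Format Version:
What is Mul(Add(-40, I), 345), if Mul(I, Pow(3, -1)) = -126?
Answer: -144210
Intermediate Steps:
I = -378 (I = Mul(3, -126) = -378)
Mul(Add(-40, I), 345) = Mul(Add(-40, -378), 345) = Mul(-418, 345) = -144210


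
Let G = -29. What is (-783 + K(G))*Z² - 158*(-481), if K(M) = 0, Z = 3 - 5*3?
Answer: -36754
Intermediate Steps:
Z = -12 (Z = 3 - 15 = -12)
(-783 + K(G))*Z² - 158*(-481) = (-783 + 0)*(-12)² - 158*(-481) = -783*144 + 75998 = -112752 + 75998 = -36754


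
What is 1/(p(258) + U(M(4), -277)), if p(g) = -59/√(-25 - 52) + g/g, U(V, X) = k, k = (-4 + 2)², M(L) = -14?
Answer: 385/5406 - 59*I*√77/5406 ≈ 0.071217 - 0.095768*I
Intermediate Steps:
k = 4 (k = (-2)² = 4)
U(V, X) = 4
p(g) = 1 + 59*I*√77/77 (p(g) = -59*(-I*√77/77) + 1 = -(-59)*I*√77/77 + 1 = 59*I*√77/77 + 1 = 1 + 59*I*√77/77)
1/(p(258) + U(M(4), -277)) = 1/((1 + 59*I*√77/77) + 4) = 1/(5 + 59*I*√77/77)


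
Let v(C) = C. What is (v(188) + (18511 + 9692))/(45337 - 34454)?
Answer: 28391/10883 ≈ 2.6087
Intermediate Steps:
(v(188) + (18511 + 9692))/(45337 - 34454) = (188 + (18511 + 9692))/(45337 - 34454) = (188 + 28203)/10883 = 28391*(1/10883) = 28391/10883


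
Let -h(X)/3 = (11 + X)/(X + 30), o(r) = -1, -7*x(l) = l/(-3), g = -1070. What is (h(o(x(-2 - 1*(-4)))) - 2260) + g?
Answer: -96600/29 ≈ -3331.0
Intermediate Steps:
x(l) = l/21 (x(l) = -l/(7*(-3)) = -l*(-1)/(7*3) = -(-1)*l/21 = l/21)
h(X) = -3*(11 + X)/(30 + X) (h(X) = -3*(11 + X)/(X + 30) = -3*(11 + X)/(30 + X))
(h(o(x(-2 - 1*(-4)))) - 2260) + g = (3*(-11 - 1*(-1))/(30 - 1) - 2260) - 1070 = (3*(-11 + 1)/29 - 2260) - 1070 = (3*(1/29)*(-10) - 2260) - 1070 = (-30/29 - 2260) - 1070 = -65570/29 - 1070 = -96600/29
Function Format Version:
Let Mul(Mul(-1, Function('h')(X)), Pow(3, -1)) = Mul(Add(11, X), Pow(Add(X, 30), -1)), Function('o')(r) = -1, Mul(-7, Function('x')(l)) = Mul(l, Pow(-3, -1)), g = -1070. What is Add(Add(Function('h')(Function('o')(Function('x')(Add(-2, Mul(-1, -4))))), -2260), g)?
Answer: Rational(-96600, 29) ≈ -3331.0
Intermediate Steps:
Function('x')(l) = Mul(Rational(1, 21), l) (Function('x')(l) = Mul(Rational(-1, 7), Mul(l, Pow(-3, -1))) = Mul(Rational(-1, 7), Mul(l, Rational(-1, 3))) = Mul(Rational(-1, 7), Mul(Rational(-1, 3), l)) = Mul(Rational(1, 21), l))
Function('h')(X) = Mul(-3, Pow(Add(30, X), -1), Add(11, X)) (Function('h')(X) = Mul(-3, Mul(Add(11, X), Pow(Add(X, 30), -1))) = Mul(-3, Mul(Add(11, X), Pow(Add(30, X), -1))) = Mul(-3, Mul(Pow(Add(30, X), -1), Add(11, X))) = Mul(-3, Pow(Add(30, X), -1), Add(11, X)))
Add(Add(Function('h')(Function('o')(Function('x')(Add(-2, Mul(-1, -4))))), -2260), g) = Add(Add(Mul(3, Pow(Add(30, -1), -1), Add(-11, Mul(-1, -1))), -2260), -1070) = Add(Add(Mul(3, Pow(29, -1), Add(-11, 1)), -2260), -1070) = Add(Add(Mul(3, Rational(1, 29), -10), -2260), -1070) = Add(Add(Rational(-30, 29), -2260), -1070) = Add(Rational(-65570, 29), -1070) = Rational(-96600, 29)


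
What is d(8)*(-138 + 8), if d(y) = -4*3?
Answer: 1560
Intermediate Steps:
d(y) = -12
d(8)*(-138 + 8) = -12*(-138 + 8) = -12*(-130) = 1560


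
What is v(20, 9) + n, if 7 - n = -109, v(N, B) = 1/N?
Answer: 2321/20 ≈ 116.05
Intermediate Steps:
n = 116 (n = 7 - 1*(-109) = 7 + 109 = 116)
v(20, 9) + n = 1/20 + 116 = 2321/20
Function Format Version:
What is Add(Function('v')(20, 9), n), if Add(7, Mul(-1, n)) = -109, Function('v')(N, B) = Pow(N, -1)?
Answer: Rational(2321, 20) ≈ 116.05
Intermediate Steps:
n = 116 (n = Add(7, Mul(-1, -109)) = Add(7, 109) = 116)
Add(Function('v')(20, 9), n) = Add(Pow(20, -1), 116) = Add(Rational(1, 20), 116) = Rational(2321, 20)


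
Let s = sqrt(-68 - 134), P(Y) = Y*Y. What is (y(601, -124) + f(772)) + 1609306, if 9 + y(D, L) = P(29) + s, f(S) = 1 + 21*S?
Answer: 1626351 + I*sqrt(202) ≈ 1.6264e+6 + 14.213*I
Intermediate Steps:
P(Y) = Y**2
s = I*sqrt(202) (s = sqrt(-202) = I*sqrt(202) ≈ 14.213*I)
y(D, L) = 832 + I*sqrt(202) (y(D, L) = -9 + (29**2 + I*sqrt(202)) = -9 + (841 + I*sqrt(202)) = 832 + I*sqrt(202))
(y(601, -124) + f(772)) + 1609306 = ((832 + I*sqrt(202)) + (1 + 21*772)) + 1609306 = ((832 + I*sqrt(202)) + (1 + 16212)) + 1609306 = ((832 + I*sqrt(202)) + 16213) + 1609306 = (17045 + I*sqrt(202)) + 1609306 = 1626351 + I*sqrt(202)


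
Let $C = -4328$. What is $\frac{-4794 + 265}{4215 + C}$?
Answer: $\frac{4529}{113} \approx 40.08$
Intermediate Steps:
$\frac{-4794 + 265}{4215 + C} = \frac{-4794 + 265}{4215 - 4328} = - \frac{4529}{-113} = \left(-4529\right) \left(- \frac{1}{113}\right) = \frac{4529}{113}$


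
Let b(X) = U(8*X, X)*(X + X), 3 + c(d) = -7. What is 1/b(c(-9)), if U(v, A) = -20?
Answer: 1/400 ≈ 0.0025000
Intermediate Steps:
c(d) = -10 (c(d) = -3 - 7 = -10)
b(X) = -40*X (b(X) = -20*(X + X) = -40*X)
1/b(c(-9)) = 1/(-40*(-10)) = 1/400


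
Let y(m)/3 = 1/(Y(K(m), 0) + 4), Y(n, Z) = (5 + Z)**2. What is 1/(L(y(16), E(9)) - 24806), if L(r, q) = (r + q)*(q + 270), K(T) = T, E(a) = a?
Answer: -29/645718 ≈ -4.4911e-5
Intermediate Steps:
y(m) = 3/29 (y(m) = 3/((5 + 0)**2 + 4) = 3/(5**2 + 4) = 3/(25 + 4) = 3/29)
L(r, q) = (270 + q)*(q + r) (L(r, q) = (q + r)*(270 + q) = (270 + q)*(q + r))
1/(L(y(16), E(9)) - 24806) = 1/((9**2 + 270*9 + 270*(3/29) + 9*(3/29)) - 24806) = 1/((81 + 2430 + 810/29 + 27/29) - 24806) = 1/(73656/29 - 24806) = 1/(-645718/29) = -29/645718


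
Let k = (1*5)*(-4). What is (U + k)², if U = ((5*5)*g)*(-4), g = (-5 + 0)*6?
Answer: 8880400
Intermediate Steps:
g = -30 (g = -5*6 = -30)
U = 3000 (U = ((5*5)*(-30))*(-4) = (25*(-30))*(-4) = -750*(-4) = 3000)
k = -20 (k = 5*(-4) = -20)
(U + k)² = (3000 - 20)² = 2980² = 8880400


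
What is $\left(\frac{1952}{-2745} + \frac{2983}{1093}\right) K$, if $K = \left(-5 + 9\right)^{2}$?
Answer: $\frac{1588144}{49185} \approx 32.289$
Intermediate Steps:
$K = 16$ ($K = 4^{2} = 16$)
$\left(\frac{1952}{-2745} + \frac{2983}{1093}\right) K = \left(\frac{1952}{-2745} + \frac{2983}{1093}\right) 16 = \left(1952 \left(- \frac{1}{2745}\right) + 2983 \cdot \frac{1}{1093}\right) 16 = \left(- \frac{32}{45} + \frac{2983}{1093}\right) 16 = \frac{99259}{49185} \cdot 16 = \frac{1588144}{49185}$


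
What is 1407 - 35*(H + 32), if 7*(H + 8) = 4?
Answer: 547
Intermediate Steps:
H = -52/7 (H = -8 + (1/7)*4 = -8 + 4/7 = -52/7 ≈ -7.4286)
1407 - 35*(H + 32) = 1407 - 35*(-52/7 + 32) = 1407 - 35*172/7 = 1407 - 860 = 547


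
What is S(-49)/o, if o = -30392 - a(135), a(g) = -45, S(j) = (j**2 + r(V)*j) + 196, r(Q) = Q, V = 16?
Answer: -1813/30347 ≈ -0.059742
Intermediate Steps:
S(j) = 196 + j**2 + 16*j (S(j) = (j**2 + 16*j) + 196 = 196 + j**2 + 16*j)
o = -30347 (o = -30392 - 1*(-45) = -30392 + 45 = -30347)
S(-49)/o = (196 + (-49)**2 + 16*(-49))/(-30347) = (196 + 2401 - 784)*(-1/30347) = 1813*(-1/30347) = -1813/30347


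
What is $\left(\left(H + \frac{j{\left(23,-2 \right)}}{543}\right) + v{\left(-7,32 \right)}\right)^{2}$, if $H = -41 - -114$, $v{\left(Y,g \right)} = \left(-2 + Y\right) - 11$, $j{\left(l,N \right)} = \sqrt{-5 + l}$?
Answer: $\frac{\left(9593 + \sqrt{2}\right)^{2}}{32761} \approx 2809.8$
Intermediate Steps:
$v{\left(Y,g \right)} = -13 + Y$
$H = 73$ ($H = -41 + 114 = 73$)
$\left(\left(H + \frac{j{\left(23,-2 \right)}}{543}\right) + v{\left(-7,32 \right)}\right)^{2} = \left(\left(73 + \frac{\sqrt{-5 + 23}}{543}\right) - 20\right)^{2} = \left(\left(73 + \sqrt{18} \cdot \frac{1}{543}\right) - 20\right)^{2} = \left(\left(73 + 3 \sqrt{2} \cdot \frac{1}{543}\right) - 20\right)^{2} = \left(\left(73 + \frac{\sqrt{2}}{181}\right) - 20\right)^{2} = \left(53 + \frac{\sqrt{2}}{181}\right)^{2}$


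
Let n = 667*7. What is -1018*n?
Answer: -4753042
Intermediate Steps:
n = 4669
-1018*n = -1018*4669 = -4753042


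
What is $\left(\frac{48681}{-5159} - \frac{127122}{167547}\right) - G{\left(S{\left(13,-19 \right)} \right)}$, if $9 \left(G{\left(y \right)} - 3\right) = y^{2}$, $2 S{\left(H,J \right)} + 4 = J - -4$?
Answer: $- \frac{240876755639}{10372499676} \approx -23.223$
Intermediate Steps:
$S{\left(H,J \right)} = \frac{J}{2}$ ($S{\left(H,J \right)} = -2 + \frac{J - -4}{2} = -2 + \frac{J + 4}{2} = -2 + \frac{4 + J}{2} = -2 + \left(2 + \frac{J}{2}\right) = \frac{J}{2}$)
$G{\left(y \right)} = 3 + \frac{y^{2}}{9}$
$\left(\frac{48681}{-5159} - \frac{127122}{167547}\right) - G{\left(S{\left(13,-19 \right)} \right)} = \left(\frac{48681}{-5159} - \frac{127122}{167547}\right) - \left(3 + \frac{\left(\frac{1}{2} \left(-19\right)\right)^{2}}{9}\right) = \left(48681 \left(- \frac{1}{5159}\right) - \frac{42374}{55849}\right) - \left(3 + \frac{\left(- \frac{19}{2}\right)^{2}}{9}\right) = \left(- \frac{48681}{5159} - \frac{42374}{55849}\right) - \left(3 + \frac{1}{9} \cdot \frac{361}{4}\right) = - \frac{2937392635}{288124991} - \left(3 + \frac{361}{36}\right) = - \frac{2937392635}{288124991} - \frac{469}{36} = - \frac{240876755639}{10372499676}$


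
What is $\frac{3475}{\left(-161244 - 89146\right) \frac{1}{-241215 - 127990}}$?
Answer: $\frac{256597475}{50078} \approx 5124.0$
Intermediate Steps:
$\frac{3475}{\left(-161244 - 89146\right) \frac{1}{-241215 - 127990}} = \frac{3475}{\left(-250390\right) \frac{1}{-369205}} = \frac{3475}{\left(-250390\right) \left(- \frac{1}{369205}\right)} = \frac{3475}{\frac{50078}{73841}} = 3475 \cdot \frac{73841}{50078} = \frac{256597475}{50078}$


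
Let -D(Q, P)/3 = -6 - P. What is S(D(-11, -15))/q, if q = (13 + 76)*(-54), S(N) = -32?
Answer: 16/2403 ≈ 0.0066583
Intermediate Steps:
D(Q, P) = 18 + 3*P (D(Q, P) = -3*(-6 - P) = 18 + 3*P)
q = -4806 (q = 89*(-54) = -4806)
S(D(-11, -15))/q = -32/(-4806) = -32*(-1/4806) = 16/2403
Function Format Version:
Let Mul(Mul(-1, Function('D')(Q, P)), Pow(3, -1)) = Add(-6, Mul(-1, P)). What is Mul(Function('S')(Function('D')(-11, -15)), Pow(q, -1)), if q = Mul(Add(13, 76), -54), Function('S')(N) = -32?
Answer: Rational(16, 2403) ≈ 0.0066583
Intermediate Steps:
Function('D')(Q, P) = Add(18, Mul(3, P)) (Function('D')(Q, P) = Mul(-3, Add(-6, Mul(-1, P))) = Add(18, Mul(3, P)))
q = -4806 (q = Mul(89, -54) = -4806)
Mul(Function('S')(Function('D')(-11, -15)), Pow(q, -1)) = Mul(-32, Pow(-4806, -1)) = Mul(-32, Rational(-1, 4806)) = Rational(16, 2403)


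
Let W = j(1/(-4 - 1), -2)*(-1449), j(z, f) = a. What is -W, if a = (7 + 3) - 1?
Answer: 13041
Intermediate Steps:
a = 9 (a = 10 - 1 = 9)
j(z, f) = 9
W = -13041 (W = 9*(-1449) = -13041)
-W = -1*(-13041) = 13041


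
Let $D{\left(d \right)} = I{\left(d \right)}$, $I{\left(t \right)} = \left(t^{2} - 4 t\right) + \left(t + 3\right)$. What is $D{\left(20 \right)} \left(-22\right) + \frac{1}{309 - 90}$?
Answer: $- \frac{1652573}{219} \approx -7546.0$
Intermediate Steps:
$I{\left(t \right)} = 3 + t^{2} - 3 t$ ($I{\left(t \right)} = \left(t^{2} - 4 t\right) + \left(3 + t\right) = 3 + t^{2} - 3 t$)
$D{\left(d \right)} = 3 + d^{2} - 3 d$
$D{\left(20 \right)} \left(-22\right) + \frac{1}{309 - 90} = \left(3 + 20^{2} - 60\right) \left(-22\right) + \frac{1}{309 - 90} = \left(3 + 400 - 60\right) \left(-22\right) + \frac{1}{219} = 343 \left(-22\right) + \frac{1}{219} = -7546 + \frac{1}{219} = - \frac{1652573}{219}$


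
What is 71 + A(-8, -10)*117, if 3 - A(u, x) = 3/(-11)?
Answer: 4993/11 ≈ 453.91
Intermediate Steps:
A(u, x) = 36/11 (A(u, x) = 3 - 3/(-11) = 3 - 3*(-1)/11 = 3 - 1*(-3/11) = 3 + 3/11 = 36/11)
71 + A(-8, -10)*117 = 71 + (36/11)*117 = 71 + 4212/11 = 4993/11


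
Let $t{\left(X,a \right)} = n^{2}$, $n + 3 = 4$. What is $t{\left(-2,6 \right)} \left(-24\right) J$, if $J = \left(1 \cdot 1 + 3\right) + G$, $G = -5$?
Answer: $24$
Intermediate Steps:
$n = 1$ ($n = -3 + 4 = 1$)
$t{\left(X,a \right)} = 1$ ($t{\left(X,a \right)} = 1^{2} = 1$)
$J = -1$ ($J = \left(1 \cdot 1 + 3\right) - 5 = \left(1 + 3\right) - 5 = 4 - 5 = -1$)
$t{\left(-2,6 \right)} \left(-24\right) J = 1 \left(-24\right) \left(-1\right) = \left(-24\right) \left(-1\right) = 24$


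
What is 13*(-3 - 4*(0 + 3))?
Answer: -195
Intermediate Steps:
13*(-3 - 4*(0 + 3)) = 13*(-3 - 4*3) = 13*(-3 - 12) = 13*(-15) = -195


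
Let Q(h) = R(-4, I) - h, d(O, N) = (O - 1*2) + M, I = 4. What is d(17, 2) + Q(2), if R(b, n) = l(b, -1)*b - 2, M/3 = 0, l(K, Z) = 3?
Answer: -1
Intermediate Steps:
M = 0 (M = 3*0 = 0)
R(b, n) = -2 + 3*b (R(b, n) = 3*b - 2 = -2 + 3*b)
d(O, N) = -2 + O (d(O, N) = (O - 1*2) + 0 = (O - 2) + 0 = (-2 + O) + 0 = -2 + O)
Q(h) = -14 - h (Q(h) = (-2 + 3*(-4)) - h = (-2 - 12) - h = -14 - h)
d(17, 2) + Q(2) = (-2 + 17) + (-14 - 1*2) = 15 + (-14 - 2) = 15 - 16 = -1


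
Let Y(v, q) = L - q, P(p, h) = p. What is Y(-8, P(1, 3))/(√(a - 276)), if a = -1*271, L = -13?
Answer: 14*I*√547/547 ≈ 0.5986*I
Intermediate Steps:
Y(v, q) = -13 - q
a = -271
Y(-8, P(1, 3))/(√(a - 276)) = (-13 - 1*1)/(√(-271 - 276)) = (-13 - 1)/(√(-547)) = -14*(-I*√547/547) = -(-14)*I*√547/547 = 14*I*√547/547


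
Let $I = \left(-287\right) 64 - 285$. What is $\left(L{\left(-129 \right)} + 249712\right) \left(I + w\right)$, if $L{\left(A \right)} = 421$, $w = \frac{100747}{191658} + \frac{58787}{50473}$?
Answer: $- \frac{2654712366687519125}{569032602} \approx -4.6653 \cdot 10^{9}$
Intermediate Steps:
$w = \frac{961882481}{569032602}$ ($w = 100747 \cdot \frac{1}{191658} + 58787 \cdot \frac{1}{50473} = \frac{100747}{191658} + \frac{58787}{50473} = \frac{961882481}{569032602} \approx 1.6904$)
$I = -18653$ ($I = -18368 - 285 = -18653$)
$\left(L{\left(-129 \right)} + 249712\right) \left(I + w\right) = \left(421 + 249712\right) \left(-18653 + \frac{961882481}{569032602}\right) = 250133 \left(- \frac{10613203242625}{569032602}\right) = - \frac{2654712366687519125}{569032602}$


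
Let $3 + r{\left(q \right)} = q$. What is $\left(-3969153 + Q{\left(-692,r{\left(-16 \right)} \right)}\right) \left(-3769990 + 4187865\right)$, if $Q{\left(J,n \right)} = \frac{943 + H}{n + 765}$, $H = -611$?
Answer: $- \frac{618661389716125}{373} \approx -1.6586 \cdot 10^{12}$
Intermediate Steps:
$r{\left(q \right)} = -3 + q$
$Q{\left(J,n \right)} = \frac{332}{765 + n}$ ($Q{\left(J,n \right)} = \frac{943 - 611}{n + 765} = \frac{332}{765 + n}$)
$\left(-3969153 + Q{\left(-692,r{\left(-16 \right)} \right)}\right) \left(-3769990 + 4187865\right) = \left(-3969153 + \frac{332}{765 - 19}\right) \left(-3769990 + 4187865\right) = \left(-3969153 + \frac{332}{765 - 19}\right) 417875 = \left(-3969153 + \frac{332}{746}\right) 417875 = \left(-3969153 + 332 \cdot \frac{1}{746}\right) 417875 = \left(-3969153 + \frac{166}{373}\right) 417875 = \left(- \frac{1480493903}{373}\right) 417875 = - \frac{618661389716125}{373}$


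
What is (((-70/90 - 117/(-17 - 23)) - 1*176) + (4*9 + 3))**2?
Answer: 2356811209/129600 ≈ 18185.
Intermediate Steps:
(((-70/90 - 117/(-17 - 23)) - 1*176) + (4*9 + 3))**2 = (((-70*1/90 - 117/(-40)) - 176) + (36 + 3))**2 = (((-7/9 - 117*(-1/40)) - 176) + 39)**2 = (((-7/9 + 117/40) - 176) + 39)**2 = ((773/360 - 176) + 39)**2 = (-62587/360 + 39)**2 = (-48547/360)**2 = 2356811209/129600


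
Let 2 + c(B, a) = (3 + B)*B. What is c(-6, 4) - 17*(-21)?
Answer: 373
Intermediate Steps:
c(B, a) = -2 + B*(3 + B) (c(B, a) = -2 + (3 + B)*B = -2 + B*(3 + B))
c(-6, 4) - 17*(-21) = (-2 + (-6)² + 3*(-6)) - 17*(-21) = (-2 + 36 - 18) + 357 = 16 + 357 = 373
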